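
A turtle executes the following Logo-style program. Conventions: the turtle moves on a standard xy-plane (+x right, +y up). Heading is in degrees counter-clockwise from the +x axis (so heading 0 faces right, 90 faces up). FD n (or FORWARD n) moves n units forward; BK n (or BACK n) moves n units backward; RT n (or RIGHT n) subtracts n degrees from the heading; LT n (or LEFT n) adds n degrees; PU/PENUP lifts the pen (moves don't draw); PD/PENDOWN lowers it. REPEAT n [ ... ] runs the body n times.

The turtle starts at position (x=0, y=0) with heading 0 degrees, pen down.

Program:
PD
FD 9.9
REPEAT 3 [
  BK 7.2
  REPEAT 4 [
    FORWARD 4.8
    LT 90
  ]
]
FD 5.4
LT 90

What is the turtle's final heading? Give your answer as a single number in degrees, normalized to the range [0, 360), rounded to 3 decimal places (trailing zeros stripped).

Executing turtle program step by step:
Start: pos=(0,0), heading=0, pen down
PD: pen down
FD 9.9: (0,0) -> (9.9,0) [heading=0, draw]
REPEAT 3 [
  -- iteration 1/3 --
  BK 7.2: (9.9,0) -> (2.7,0) [heading=0, draw]
  REPEAT 4 [
    -- iteration 1/4 --
    FD 4.8: (2.7,0) -> (7.5,0) [heading=0, draw]
    LT 90: heading 0 -> 90
    -- iteration 2/4 --
    FD 4.8: (7.5,0) -> (7.5,4.8) [heading=90, draw]
    LT 90: heading 90 -> 180
    -- iteration 3/4 --
    FD 4.8: (7.5,4.8) -> (2.7,4.8) [heading=180, draw]
    LT 90: heading 180 -> 270
    -- iteration 4/4 --
    FD 4.8: (2.7,4.8) -> (2.7,0) [heading=270, draw]
    LT 90: heading 270 -> 0
  ]
  -- iteration 2/3 --
  BK 7.2: (2.7,0) -> (-4.5,0) [heading=0, draw]
  REPEAT 4 [
    -- iteration 1/4 --
    FD 4.8: (-4.5,0) -> (0.3,0) [heading=0, draw]
    LT 90: heading 0 -> 90
    -- iteration 2/4 --
    FD 4.8: (0.3,0) -> (0.3,4.8) [heading=90, draw]
    LT 90: heading 90 -> 180
    -- iteration 3/4 --
    FD 4.8: (0.3,4.8) -> (-4.5,4.8) [heading=180, draw]
    LT 90: heading 180 -> 270
    -- iteration 4/4 --
    FD 4.8: (-4.5,4.8) -> (-4.5,0) [heading=270, draw]
    LT 90: heading 270 -> 0
  ]
  -- iteration 3/3 --
  BK 7.2: (-4.5,0) -> (-11.7,0) [heading=0, draw]
  REPEAT 4 [
    -- iteration 1/4 --
    FD 4.8: (-11.7,0) -> (-6.9,0) [heading=0, draw]
    LT 90: heading 0 -> 90
    -- iteration 2/4 --
    FD 4.8: (-6.9,0) -> (-6.9,4.8) [heading=90, draw]
    LT 90: heading 90 -> 180
    -- iteration 3/4 --
    FD 4.8: (-6.9,4.8) -> (-11.7,4.8) [heading=180, draw]
    LT 90: heading 180 -> 270
    -- iteration 4/4 --
    FD 4.8: (-11.7,4.8) -> (-11.7,0) [heading=270, draw]
    LT 90: heading 270 -> 0
  ]
]
FD 5.4: (-11.7,0) -> (-6.3,0) [heading=0, draw]
LT 90: heading 0 -> 90
Final: pos=(-6.3,0), heading=90, 17 segment(s) drawn

Answer: 90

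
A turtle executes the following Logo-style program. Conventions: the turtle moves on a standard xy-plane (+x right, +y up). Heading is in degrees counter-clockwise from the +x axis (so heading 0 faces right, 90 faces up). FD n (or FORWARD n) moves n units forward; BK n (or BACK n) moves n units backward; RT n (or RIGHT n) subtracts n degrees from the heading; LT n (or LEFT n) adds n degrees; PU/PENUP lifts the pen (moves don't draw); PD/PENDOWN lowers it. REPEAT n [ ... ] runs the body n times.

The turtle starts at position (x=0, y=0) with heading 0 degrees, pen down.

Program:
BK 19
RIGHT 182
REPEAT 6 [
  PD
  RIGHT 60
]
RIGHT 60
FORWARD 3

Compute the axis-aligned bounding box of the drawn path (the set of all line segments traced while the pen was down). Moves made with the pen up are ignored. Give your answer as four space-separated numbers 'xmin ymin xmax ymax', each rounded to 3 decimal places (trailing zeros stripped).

Executing turtle program step by step:
Start: pos=(0,0), heading=0, pen down
BK 19: (0,0) -> (-19,0) [heading=0, draw]
RT 182: heading 0 -> 178
REPEAT 6 [
  -- iteration 1/6 --
  PD: pen down
  RT 60: heading 178 -> 118
  -- iteration 2/6 --
  PD: pen down
  RT 60: heading 118 -> 58
  -- iteration 3/6 --
  PD: pen down
  RT 60: heading 58 -> 358
  -- iteration 4/6 --
  PD: pen down
  RT 60: heading 358 -> 298
  -- iteration 5/6 --
  PD: pen down
  RT 60: heading 298 -> 238
  -- iteration 6/6 --
  PD: pen down
  RT 60: heading 238 -> 178
]
RT 60: heading 178 -> 118
FD 3: (-19,0) -> (-20.408,2.649) [heading=118, draw]
Final: pos=(-20.408,2.649), heading=118, 2 segment(s) drawn

Segment endpoints: x in {-20.408, -19, 0}, y in {0, 2.649}
xmin=-20.408, ymin=0, xmax=0, ymax=2.649

Answer: -20.408 0 0 2.649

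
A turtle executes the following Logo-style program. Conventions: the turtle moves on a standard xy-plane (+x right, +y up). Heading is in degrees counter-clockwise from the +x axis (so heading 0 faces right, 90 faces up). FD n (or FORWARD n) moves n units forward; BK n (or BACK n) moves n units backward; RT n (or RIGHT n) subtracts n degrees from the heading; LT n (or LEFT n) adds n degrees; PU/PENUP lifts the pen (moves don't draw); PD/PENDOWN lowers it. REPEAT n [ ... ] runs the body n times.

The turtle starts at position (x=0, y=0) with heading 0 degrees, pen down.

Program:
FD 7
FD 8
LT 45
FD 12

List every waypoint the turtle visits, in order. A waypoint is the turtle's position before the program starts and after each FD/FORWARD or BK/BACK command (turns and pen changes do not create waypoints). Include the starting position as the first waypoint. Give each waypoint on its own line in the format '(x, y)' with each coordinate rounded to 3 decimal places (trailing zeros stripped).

Answer: (0, 0)
(7, 0)
(15, 0)
(23.485, 8.485)

Derivation:
Executing turtle program step by step:
Start: pos=(0,0), heading=0, pen down
FD 7: (0,0) -> (7,0) [heading=0, draw]
FD 8: (7,0) -> (15,0) [heading=0, draw]
LT 45: heading 0 -> 45
FD 12: (15,0) -> (23.485,8.485) [heading=45, draw]
Final: pos=(23.485,8.485), heading=45, 3 segment(s) drawn
Waypoints (4 total):
(0, 0)
(7, 0)
(15, 0)
(23.485, 8.485)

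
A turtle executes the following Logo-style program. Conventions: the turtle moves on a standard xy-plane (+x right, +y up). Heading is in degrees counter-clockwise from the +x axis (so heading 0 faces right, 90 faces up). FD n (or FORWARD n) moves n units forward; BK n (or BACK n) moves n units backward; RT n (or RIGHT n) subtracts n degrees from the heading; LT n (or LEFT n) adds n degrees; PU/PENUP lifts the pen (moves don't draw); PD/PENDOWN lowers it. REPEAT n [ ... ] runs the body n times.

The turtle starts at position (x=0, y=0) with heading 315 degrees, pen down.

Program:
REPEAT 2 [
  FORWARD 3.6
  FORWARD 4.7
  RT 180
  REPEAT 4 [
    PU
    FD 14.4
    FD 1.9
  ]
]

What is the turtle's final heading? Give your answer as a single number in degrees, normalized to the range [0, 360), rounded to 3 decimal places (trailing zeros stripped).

Answer: 315

Derivation:
Executing turtle program step by step:
Start: pos=(0,0), heading=315, pen down
REPEAT 2 [
  -- iteration 1/2 --
  FD 3.6: (0,0) -> (2.546,-2.546) [heading=315, draw]
  FD 4.7: (2.546,-2.546) -> (5.869,-5.869) [heading=315, draw]
  RT 180: heading 315 -> 135
  REPEAT 4 [
    -- iteration 1/4 --
    PU: pen up
    FD 14.4: (5.869,-5.869) -> (-4.313,4.313) [heading=135, move]
    FD 1.9: (-4.313,4.313) -> (-5.657,5.657) [heading=135, move]
    -- iteration 2/4 --
    PU: pen up
    FD 14.4: (-5.657,5.657) -> (-15.839,15.839) [heading=135, move]
    FD 1.9: (-15.839,15.839) -> (-17.183,17.183) [heading=135, move]
    -- iteration 3/4 --
    PU: pen up
    FD 14.4: (-17.183,17.183) -> (-27.365,27.365) [heading=135, move]
    FD 1.9: (-27.365,27.365) -> (-28.709,28.709) [heading=135, move]
    -- iteration 4/4 --
    PU: pen up
    FD 14.4: (-28.709,28.709) -> (-38.891,38.891) [heading=135, move]
    FD 1.9: (-38.891,38.891) -> (-40.234,40.234) [heading=135, move]
  ]
  -- iteration 2/2 --
  FD 3.6: (-40.234,40.234) -> (-42.78,42.78) [heading=135, move]
  FD 4.7: (-42.78,42.78) -> (-46.103,46.103) [heading=135, move]
  RT 180: heading 135 -> 315
  REPEAT 4 [
    -- iteration 1/4 --
    PU: pen up
    FD 14.4: (-46.103,46.103) -> (-35.921,35.921) [heading=315, move]
    FD 1.9: (-35.921,35.921) -> (-34.578,34.578) [heading=315, move]
    -- iteration 2/4 --
    PU: pen up
    FD 14.4: (-34.578,34.578) -> (-24.395,24.395) [heading=315, move]
    FD 1.9: (-24.395,24.395) -> (-23.052,23.052) [heading=315, move]
    -- iteration 3/4 --
    PU: pen up
    FD 14.4: (-23.052,23.052) -> (-12.869,12.869) [heading=315, move]
    FD 1.9: (-12.869,12.869) -> (-11.526,11.526) [heading=315, move]
    -- iteration 4/4 --
    PU: pen up
    FD 14.4: (-11.526,11.526) -> (-1.344,1.344) [heading=315, move]
    FD 1.9: (-1.344,1.344) -> (0,0) [heading=315, move]
  ]
]
Final: pos=(0,0), heading=315, 2 segment(s) drawn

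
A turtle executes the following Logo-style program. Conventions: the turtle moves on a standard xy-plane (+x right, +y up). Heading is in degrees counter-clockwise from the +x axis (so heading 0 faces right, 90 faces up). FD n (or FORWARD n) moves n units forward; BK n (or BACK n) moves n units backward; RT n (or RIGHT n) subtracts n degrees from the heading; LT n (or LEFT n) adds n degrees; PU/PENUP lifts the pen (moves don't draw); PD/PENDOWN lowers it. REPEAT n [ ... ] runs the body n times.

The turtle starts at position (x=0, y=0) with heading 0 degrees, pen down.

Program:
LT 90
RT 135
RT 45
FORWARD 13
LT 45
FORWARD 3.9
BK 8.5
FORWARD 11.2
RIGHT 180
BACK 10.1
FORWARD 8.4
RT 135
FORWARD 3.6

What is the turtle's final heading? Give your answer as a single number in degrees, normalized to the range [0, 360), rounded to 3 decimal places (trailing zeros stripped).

Answer: 0

Derivation:
Executing turtle program step by step:
Start: pos=(0,0), heading=0, pen down
LT 90: heading 0 -> 90
RT 135: heading 90 -> 315
RT 45: heading 315 -> 270
FD 13: (0,0) -> (0,-13) [heading=270, draw]
LT 45: heading 270 -> 315
FD 3.9: (0,-13) -> (2.758,-15.758) [heading=315, draw]
BK 8.5: (2.758,-15.758) -> (-3.253,-9.747) [heading=315, draw]
FD 11.2: (-3.253,-9.747) -> (4.667,-17.667) [heading=315, draw]
RT 180: heading 315 -> 135
BK 10.1: (4.667,-17.667) -> (11.809,-24.809) [heading=135, draw]
FD 8.4: (11.809,-24.809) -> (5.869,-18.869) [heading=135, draw]
RT 135: heading 135 -> 0
FD 3.6: (5.869,-18.869) -> (9.469,-18.869) [heading=0, draw]
Final: pos=(9.469,-18.869), heading=0, 7 segment(s) drawn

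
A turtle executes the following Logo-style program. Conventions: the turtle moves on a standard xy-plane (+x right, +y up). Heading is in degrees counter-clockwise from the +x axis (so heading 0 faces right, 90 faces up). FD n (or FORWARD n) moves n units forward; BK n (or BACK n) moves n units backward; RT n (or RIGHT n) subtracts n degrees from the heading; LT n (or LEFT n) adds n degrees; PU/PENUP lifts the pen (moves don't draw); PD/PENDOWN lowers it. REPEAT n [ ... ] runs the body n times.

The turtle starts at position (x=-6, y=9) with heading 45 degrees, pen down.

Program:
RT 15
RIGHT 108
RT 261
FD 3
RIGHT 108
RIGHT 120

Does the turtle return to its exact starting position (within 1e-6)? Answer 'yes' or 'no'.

Answer: no

Derivation:
Executing turtle program step by step:
Start: pos=(-6,9), heading=45, pen down
RT 15: heading 45 -> 30
RT 108: heading 30 -> 282
RT 261: heading 282 -> 21
FD 3: (-6,9) -> (-3.199,10.075) [heading=21, draw]
RT 108: heading 21 -> 273
RT 120: heading 273 -> 153
Final: pos=(-3.199,10.075), heading=153, 1 segment(s) drawn

Start position: (-6, 9)
Final position: (-3.199, 10.075)
Distance = 3; >= 1e-6 -> NOT closed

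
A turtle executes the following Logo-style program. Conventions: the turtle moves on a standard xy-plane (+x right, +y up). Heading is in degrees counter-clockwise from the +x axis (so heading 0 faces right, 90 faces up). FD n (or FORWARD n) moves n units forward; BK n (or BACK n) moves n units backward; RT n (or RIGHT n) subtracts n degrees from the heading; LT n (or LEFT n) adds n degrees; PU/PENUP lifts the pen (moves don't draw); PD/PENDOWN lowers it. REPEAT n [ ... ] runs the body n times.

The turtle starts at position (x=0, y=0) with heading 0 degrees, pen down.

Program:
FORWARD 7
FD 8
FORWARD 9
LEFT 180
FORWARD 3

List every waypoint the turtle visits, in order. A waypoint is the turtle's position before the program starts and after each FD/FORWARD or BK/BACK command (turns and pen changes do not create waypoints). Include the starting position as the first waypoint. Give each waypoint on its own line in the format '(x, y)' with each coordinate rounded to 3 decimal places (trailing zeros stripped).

Answer: (0, 0)
(7, 0)
(15, 0)
(24, 0)
(21, 0)

Derivation:
Executing turtle program step by step:
Start: pos=(0,0), heading=0, pen down
FD 7: (0,0) -> (7,0) [heading=0, draw]
FD 8: (7,0) -> (15,0) [heading=0, draw]
FD 9: (15,0) -> (24,0) [heading=0, draw]
LT 180: heading 0 -> 180
FD 3: (24,0) -> (21,0) [heading=180, draw]
Final: pos=(21,0), heading=180, 4 segment(s) drawn
Waypoints (5 total):
(0, 0)
(7, 0)
(15, 0)
(24, 0)
(21, 0)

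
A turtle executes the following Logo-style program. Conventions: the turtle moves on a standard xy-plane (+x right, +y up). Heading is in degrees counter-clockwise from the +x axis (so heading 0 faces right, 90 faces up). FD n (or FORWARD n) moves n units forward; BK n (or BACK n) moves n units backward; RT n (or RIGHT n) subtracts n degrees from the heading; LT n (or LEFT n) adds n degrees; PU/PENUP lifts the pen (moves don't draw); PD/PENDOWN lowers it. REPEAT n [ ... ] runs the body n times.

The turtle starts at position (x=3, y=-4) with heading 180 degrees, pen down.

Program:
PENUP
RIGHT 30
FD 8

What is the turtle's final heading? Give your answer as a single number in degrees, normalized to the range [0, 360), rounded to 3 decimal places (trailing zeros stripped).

Executing turtle program step by step:
Start: pos=(3,-4), heading=180, pen down
PU: pen up
RT 30: heading 180 -> 150
FD 8: (3,-4) -> (-3.928,0) [heading=150, move]
Final: pos=(-3.928,0), heading=150, 0 segment(s) drawn

Answer: 150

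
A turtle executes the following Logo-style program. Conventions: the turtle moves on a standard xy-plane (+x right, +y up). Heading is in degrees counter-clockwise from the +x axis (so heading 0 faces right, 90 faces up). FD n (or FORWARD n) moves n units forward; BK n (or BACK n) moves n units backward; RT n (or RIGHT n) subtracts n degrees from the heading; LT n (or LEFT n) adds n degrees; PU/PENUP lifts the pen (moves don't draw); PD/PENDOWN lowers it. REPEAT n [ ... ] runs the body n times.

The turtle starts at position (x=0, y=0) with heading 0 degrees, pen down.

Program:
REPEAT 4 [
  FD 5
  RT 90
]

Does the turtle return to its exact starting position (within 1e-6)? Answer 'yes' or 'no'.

Executing turtle program step by step:
Start: pos=(0,0), heading=0, pen down
REPEAT 4 [
  -- iteration 1/4 --
  FD 5: (0,0) -> (5,0) [heading=0, draw]
  RT 90: heading 0 -> 270
  -- iteration 2/4 --
  FD 5: (5,0) -> (5,-5) [heading=270, draw]
  RT 90: heading 270 -> 180
  -- iteration 3/4 --
  FD 5: (5,-5) -> (0,-5) [heading=180, draw]
  RT 90: heading 180 -> 90
  -- iteration 4/4 --
  FD 5: (0,-5) -> (0,0) [heading=90, draw]
  RT 90: heading 90 -> 0
]
Final: pos=(0,0), heading=0, 4 segment(s) drawn

Start position: (0, 0)
Final position: (0, 0)
Distance = 0; < 1e-6 -> CLOSED

Answer: yes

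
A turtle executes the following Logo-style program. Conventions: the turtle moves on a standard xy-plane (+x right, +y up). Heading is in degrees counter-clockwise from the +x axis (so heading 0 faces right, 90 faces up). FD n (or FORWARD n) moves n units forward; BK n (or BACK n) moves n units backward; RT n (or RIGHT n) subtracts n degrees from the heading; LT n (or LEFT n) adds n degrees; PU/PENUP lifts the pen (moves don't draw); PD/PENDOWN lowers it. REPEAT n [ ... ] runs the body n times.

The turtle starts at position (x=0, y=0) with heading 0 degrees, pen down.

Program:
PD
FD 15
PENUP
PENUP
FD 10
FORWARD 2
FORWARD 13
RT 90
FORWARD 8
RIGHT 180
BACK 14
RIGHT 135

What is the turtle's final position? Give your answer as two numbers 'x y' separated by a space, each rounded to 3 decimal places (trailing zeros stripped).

Executing turtle program step by step:
Start: pos=(0,0), heading=0, pen down
PD: pen down
FD 15: (0,0) -> (15,0) [heading=0, draw]
PU: pen up
PU: pen up
FD 10: (15,0) -> (25,0) [heading=0, move]
FD 2: (25,0) -> (27,0) [heading=0, move]
FD 13: (27,0) -> (40,0) [heading=0, move]
RT 90: heading 0 -> 270
FD 8: (40,0) -> (40,-8) [heading=270, move]
RT 180: heading 270 -> 90
BK 14: (40,-8) -> (40,-22) [heading=90, move]
RT 135: heading 90 -> 315
Final: pos=(40,-22), heading=315, 1 segment(s) drawn

Answer: 40 -22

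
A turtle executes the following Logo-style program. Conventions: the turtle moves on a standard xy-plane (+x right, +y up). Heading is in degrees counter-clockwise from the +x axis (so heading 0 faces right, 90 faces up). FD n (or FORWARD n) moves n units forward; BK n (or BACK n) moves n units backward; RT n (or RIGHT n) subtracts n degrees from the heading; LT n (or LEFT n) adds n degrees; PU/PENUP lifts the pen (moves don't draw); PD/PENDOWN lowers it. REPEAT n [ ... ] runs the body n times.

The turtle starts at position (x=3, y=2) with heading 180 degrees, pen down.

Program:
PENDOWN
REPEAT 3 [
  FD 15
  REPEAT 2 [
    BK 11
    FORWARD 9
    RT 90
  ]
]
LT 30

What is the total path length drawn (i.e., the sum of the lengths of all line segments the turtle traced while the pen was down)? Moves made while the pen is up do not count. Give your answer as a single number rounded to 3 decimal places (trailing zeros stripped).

Answer: 165

Derivation:
Executing turtle program step by step:
Start: pos=(3,2), heading=180, pen down
PD: pen down
REPEAT 3 [
  -- iteration 1/3 --
  FD 15: (3,2) -> (-12,2) [heading=180, draw]
  REPEAT 2 [
    -- iteration 1/2 --
    BK 11: (-12,2) -> (-1,2) [heading=180, draw]
    FD 9: (-1,2) -> (-10,2) [heading=180, draw]
    RT 90: heading 180 -> 90
    -- iteration 2/2 --
    BK 11: (-10,2) -> (-10,-9) [heading=90, draw]
    FD 9: (-10,-9) -> (-10,0) [heading=90, draw]
    RT 90: heading 90 -> 0
  ]
  -- iteration 2/3 --
  FD 15: (-10,0) -> (5,0) [heading=0, draw]
  REPEAT 2 [
    -- iteration 1/2 --
    BK 11: (5,0) -> (-6,0) [heading=0, draw]
    FD 9: (-6,0) -> (3,0) [heading=0, draw]
    RT 90: heading 0 -> 270
    -- iteration 2/2 --
    BK 11: (3,0) -> (3,11) [heading=270, draw]
    FD 9: (3,11) -> (3,2) [heading=270, draw]
    RT 90: heading 270 -> 180
  ]
  -- iteration 3/3 --
  FD 15: (3,2) -> (-12,2) [heading=180, draw]
  REPEAT 2 [
    -- iteration 1/2 --
    BK 11: (-12,2) -> (-1,2) [heading=180, draw]
    FD 9: (-1,2) -> (-10,2) [heading=180, draw]
    RT 90: heading 180 -> 90
    -- iteration 2/2 --
    BK 11: (-10,2) -> (-10,-9) [heading=90, draw]
    FD 9: (-10,-9) -> (-10,0) [heading=90, draw]
    RT 90: heading 90 -> 0
  ]
]
LT 30: heading 0 -> 30
Final: pos=(-10,0), heading=30, 15 segment(s) drawn

Segment lengths:
  seg 1: (3,2) -> (-12,2), length = 15
  seg 2: (-12,2) -> (-1,2), length = 11
  seg 3: (-1,2) -> (-10,2), length = 9
  seg 4: (-10,2) -> (-10,-9), length = 11
  seg 5: (-10,-9) -> (-10,0), length = 9
  seg 6: (-10,0) -> (5,0), length = 15
  seg 7: (5,0) -> (-6,0), length = 11
  seg 8: (-6,0) -> (3,0), length = 9
  seg 9: (3,0) -> (3,11), length = 11
  seg 10: (3,11) -> (3,2), length = 9
  seg 11: (3,2) -> (-12,2), length = 15
  seg 12: (-12,2) -> (-1,2), length = 11
  seg 13: (-1,2) -> (-10,2), length = 9
  seg 14: (-10,2) -> (-10,-9), length = 11
  seg 15: (-10,-9) -> (-10,0), length = 9
Total = 165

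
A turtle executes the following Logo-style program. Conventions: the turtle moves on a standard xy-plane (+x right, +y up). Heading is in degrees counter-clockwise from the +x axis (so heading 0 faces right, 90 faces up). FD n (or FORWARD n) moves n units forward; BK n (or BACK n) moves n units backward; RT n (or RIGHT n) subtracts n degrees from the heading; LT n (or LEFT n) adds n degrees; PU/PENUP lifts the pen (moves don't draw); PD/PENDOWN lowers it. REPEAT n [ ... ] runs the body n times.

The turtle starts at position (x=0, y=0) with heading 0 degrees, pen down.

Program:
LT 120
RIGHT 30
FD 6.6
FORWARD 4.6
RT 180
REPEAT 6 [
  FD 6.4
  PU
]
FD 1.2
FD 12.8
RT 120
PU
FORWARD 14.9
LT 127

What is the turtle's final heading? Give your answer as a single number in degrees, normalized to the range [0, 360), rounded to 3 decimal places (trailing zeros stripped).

Answer: 277

Derivation:
Executing turtle program step by step:
Start: pos=(0,0), heading=0, pen down
LT 120: heading 0 -> 120
RT 30: heading 120 -> 90
FD 6.6: (0,0) -> (0,6.6) [heading=90, draw]
FD 4.6: (0,6.6) -> (0,11.2) [heading=90, draw]
RT 180: heading 90 -> 270
REPEAT 6 [
  -- iteration 1/6 --
  FD 6.4: (0,11.2) -> (0,4.8) [heading=270, draw]
  PU: pen up
  -- iteration 2/6 --
  FD 6.4: (0,4.8) -> (0,-1.6) [heading=270, move]
  PU: pen up
  -- iteration 3/6 --
  FD 6.4: (0,-1.6) -> (0,-8) [heading=270, move]
  PU: pen up
  -- iteration 4/6 --
  FD 6.4: (0,-8) -> (0,-14.4) [heading=270, move]
  PU: pen up
  -- iteration 5/6 --
  FD 6.4: (0,-14.4) -> (0,-20.8) [heading=270, move]
  PU: pen up
  -- iteration 6/6 --
  FD 6.4: (0,-20.8) -> (0,-27.2) [heading=270, move]
  PU: pen up
]
FD 1.2: (0,-27.2) -> (0,-28.4) [heading=270, move]
FD 12.8: (0,-28.4) -> (0,-41.2) [heading=270, move]
RT 120: heading 270 -> 150
PU: pen up
FD 14.9: (0,-41.2) -> (-12.904,-33.75) [heading=150, move]
LT 127: heading 150 -> 277
Final: pos=(-12.904,-33.75), heading=277, 3 segment(s) drawn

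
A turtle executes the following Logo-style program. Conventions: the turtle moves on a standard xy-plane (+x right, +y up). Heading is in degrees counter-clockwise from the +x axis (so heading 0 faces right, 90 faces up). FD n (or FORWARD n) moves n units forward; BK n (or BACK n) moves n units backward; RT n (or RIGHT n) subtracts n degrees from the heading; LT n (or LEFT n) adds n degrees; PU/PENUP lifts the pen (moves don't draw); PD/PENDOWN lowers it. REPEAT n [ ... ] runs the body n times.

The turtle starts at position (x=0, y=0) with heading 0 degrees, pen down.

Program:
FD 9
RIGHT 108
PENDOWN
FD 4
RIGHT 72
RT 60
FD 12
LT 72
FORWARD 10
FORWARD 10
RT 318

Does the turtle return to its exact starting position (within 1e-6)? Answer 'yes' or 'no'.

Executing turtle program step by step:
Start: pos=(0,0), heading=0, pen down
FD 9: (0,0) -> (9,0) [heading=0, draw]
RT 108: heading 0 -> 252
PD: pen down
FD 4: (9,0) -> (7.764,-3.804) [heading=252, draw]
RT 72: heading 252 -> 180
RT 60: heading 180 -> 120
FD 12: (7.764,-3.804) -> (1.764,6.588) [heading=120, draw]
LT 72: heading 120 -> 192
FD 10: (1.764,6.588) -> (-8.018,4.509) [heading=192, draw]
FD 10: (-8.018,4.509) -> (-17.799,2.43) [heading=192, draw]
RT 318: heading 192 -> 234
Final: pos=(-17.799,2.43), heading=234, 5 segment(s) drawn

Start position: (0, 0)
Final position: (-17.799, 2.43)
Distance = 17.964; >= 1e-6 -> NOT closed

Answer: no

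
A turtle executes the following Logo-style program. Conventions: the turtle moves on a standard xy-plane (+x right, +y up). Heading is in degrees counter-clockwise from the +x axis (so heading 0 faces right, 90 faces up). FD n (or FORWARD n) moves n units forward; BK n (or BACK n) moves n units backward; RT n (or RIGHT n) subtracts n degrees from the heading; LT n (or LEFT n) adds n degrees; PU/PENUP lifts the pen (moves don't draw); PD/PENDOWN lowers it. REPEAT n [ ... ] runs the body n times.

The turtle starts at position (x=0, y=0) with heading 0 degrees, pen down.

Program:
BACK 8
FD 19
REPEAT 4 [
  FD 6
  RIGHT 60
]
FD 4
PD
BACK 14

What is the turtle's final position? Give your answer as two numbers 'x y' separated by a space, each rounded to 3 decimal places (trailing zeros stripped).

Answer: 16 -19.053

Derivation:
Executing turtle program step by step:
Start: pos=(0,0), heading=0, pen down
BK 8: (0,0) -> (-8,0) [heading=0, draw]
FD 19: (-8,0) -> (11,0) [heading=0, draw]
REPEAT 4 [
  -- iteration 1/4 --
  FD 6: (11,0) -> (17,0) [heading=0, draw]
  RT 60: heading 0 -> 300
  -- iteration 2/4 --
  FD 6: (17,0) -> (20,-5.196) [heading=300, draw]
  RT 60: heading 300 -> 240
  -- iteration 3/4 --
  FD 6: (20,-5.196) -> (17,-10.392) [heading=240, draw]
  RT 60: heading 240 -> 180
  -- iteration 4/4 --
  FD 6: (17,-10.392) -> (11,-10.392) [heading=180, draw]
  RT 60: heading 180 -> 120
]
FD 4: (11,-10.392) -> (9,-6.928) [heading=120, draw]
PD: pen down
BK 14: (9,-6.928) -> (16,-19.053) [heading=120, draw]
Final: pos=(16,-19.053), heading=120, 8 segment(s) drawn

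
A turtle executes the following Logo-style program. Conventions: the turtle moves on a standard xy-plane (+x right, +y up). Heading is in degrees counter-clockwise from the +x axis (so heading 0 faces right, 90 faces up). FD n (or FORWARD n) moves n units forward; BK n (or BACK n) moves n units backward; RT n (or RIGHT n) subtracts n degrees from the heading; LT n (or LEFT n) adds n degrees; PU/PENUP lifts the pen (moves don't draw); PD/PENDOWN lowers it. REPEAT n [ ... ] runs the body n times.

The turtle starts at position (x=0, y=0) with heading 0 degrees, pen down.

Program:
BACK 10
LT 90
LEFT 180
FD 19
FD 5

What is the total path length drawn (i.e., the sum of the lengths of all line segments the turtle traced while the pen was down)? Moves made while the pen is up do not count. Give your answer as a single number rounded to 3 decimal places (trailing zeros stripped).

Executing turtle program step by step:
Start: pos=(0,0), heading=0, pen down
BK 10: (0,0) -> (-10,0) [heading=0, draw]
LT 90: heading 0 -> 90
LT 180: heading 90 -> 270
FD 19: (-10,0) -> (-10,-19) [heading=270, draw]
FD 5: (-10,-19) -> (-10,-24) [heading=270, draw]
Final: pos=(-10,-24), heading=270, 3 segment(s) drawn

Segment lengths:
  seg 1: (0,0) -> (-10,0), length = 10
  seg 2: (-10,0) -> (-10,-19), length = 19
  seg 3: (-10,-19) -> (-10,-24), length = 5
Total = 34

Answer: 34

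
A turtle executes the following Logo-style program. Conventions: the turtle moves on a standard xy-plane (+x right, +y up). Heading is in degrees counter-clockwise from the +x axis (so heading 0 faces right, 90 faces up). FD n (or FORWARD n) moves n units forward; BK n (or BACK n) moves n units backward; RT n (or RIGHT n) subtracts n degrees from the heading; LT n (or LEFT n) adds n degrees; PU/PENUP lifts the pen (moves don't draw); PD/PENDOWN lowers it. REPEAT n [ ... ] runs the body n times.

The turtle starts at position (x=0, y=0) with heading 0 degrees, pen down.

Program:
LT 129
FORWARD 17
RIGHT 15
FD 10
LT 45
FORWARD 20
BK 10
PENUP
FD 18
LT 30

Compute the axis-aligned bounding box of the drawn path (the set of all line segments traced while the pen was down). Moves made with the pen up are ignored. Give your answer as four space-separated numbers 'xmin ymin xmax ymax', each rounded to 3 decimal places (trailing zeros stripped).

Executing turtle program step by step:
Start: pos=(0,0), heading=0, pen down
LT 129: heading 0 -> 129
FD 17: (0,0) -> (-10.698,13.211) [heading=129, draw]
RT 15: heading 129 -> 114
FD 10: (-10.698,13.211) -> (-14.766,22.347) [heading=114, draw]
LT 45: heading 114 -> 159
FD 20: (-14.766,22.347) -> (-33.437,29.514) [heading=159, draw]
BK 10: (-33.437,29.514) -> (-24.102,25.931) [heading=159, draw]
PU: pen up
FD 18: (-24.102,25.931) -> (-40.906,32.381) [heading=159, move]
LT 30: heading 159 -> 189
Final: pos=(-40.906,32.381), heading=189, 4 segment(s) drawn

Segment endpoints: x in {-33.437, -24.102, -14.766, -10.698, 0}, y in {0, 13.211, 22.347, 25.931, 29.514}
xmin=-33.437, ymin=0, xmax=0, ymax=29.514

Answer: -33.437 0 0 29.514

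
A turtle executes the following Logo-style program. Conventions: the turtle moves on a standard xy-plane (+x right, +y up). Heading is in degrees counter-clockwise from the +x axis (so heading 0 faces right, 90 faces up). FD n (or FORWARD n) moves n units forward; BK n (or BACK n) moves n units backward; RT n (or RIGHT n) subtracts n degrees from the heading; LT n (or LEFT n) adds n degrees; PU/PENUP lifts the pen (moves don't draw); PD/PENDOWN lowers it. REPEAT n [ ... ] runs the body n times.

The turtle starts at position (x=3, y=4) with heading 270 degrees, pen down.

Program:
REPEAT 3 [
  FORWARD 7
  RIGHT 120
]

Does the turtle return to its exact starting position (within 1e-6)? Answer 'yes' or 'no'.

Answer: yes

Derivation:
Executing turtle program step by step:
Start: pos=(3,4), heading=270, pen down
REPEAT 3 [
  -- iteration 1/3 --
  FD 7: (3,4) -> (3,-3) [heading=270, draw]
  RT 120: heading 270 -> 150
  -- iteration 2/3 --
  FD 7: (3,-3) -> (-3.062,0.5) [heading=150, draw]
  RT 120: heading 150 -> 30
  -- iteration 3/3 --
  FD 7: (-3.062,0.5) -> (3,4) [heading=30, draw]
  RT 120: heading 30 -> 270
]
Final: pos=(3,4), heading=270, 3 segment(s) drawn

Start position: (3, 4)
Final position: (3, 4)
Distance = 0; < 1e-6 -> CLOSED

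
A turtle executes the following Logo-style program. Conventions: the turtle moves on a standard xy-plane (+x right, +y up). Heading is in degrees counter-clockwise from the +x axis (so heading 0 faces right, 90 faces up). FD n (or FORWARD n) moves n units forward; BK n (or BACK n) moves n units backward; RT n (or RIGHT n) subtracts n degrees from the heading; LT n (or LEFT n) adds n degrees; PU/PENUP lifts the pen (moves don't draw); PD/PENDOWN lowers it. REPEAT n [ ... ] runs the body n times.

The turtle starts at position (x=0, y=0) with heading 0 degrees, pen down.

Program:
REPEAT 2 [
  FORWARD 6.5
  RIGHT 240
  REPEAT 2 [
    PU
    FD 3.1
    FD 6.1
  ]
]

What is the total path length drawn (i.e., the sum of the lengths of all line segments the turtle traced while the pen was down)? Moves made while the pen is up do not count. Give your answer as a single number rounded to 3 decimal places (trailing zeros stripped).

Answer: 6.5

Derivation:
Executing turtle program step by step:
Start: pos=(0,0), heading=0, pen down
REPEAT 2 [
  -- iteration 1/2 --
  FD 6.5: (0,0) -> (6.5,0) [heading=0, draw]
  RT 240: heading 0 -> 120
  REPEAT 2 [
    -- iteration 1/2 --
    PU: pen up
    FD 3.1: (6.5,0) -> (4.95,2.685) [heading=120, move]
    FD 6.1: (4.95,2.685) -> (1.9,7.967) [heading=120, move]
    -- iteration 2/2 --
    PU: pen up
    FD 3.1: (1.9,7.967) -> (0.35,10.652) [heading=120, move]
    FD 6.1: (0.35,10.652) -> (-2.7,15.935) [heading=120, move]
  ]
  -- iteration 2/2 --
  FD 6.5: (-2.7,15.935) -> (-5.95,21.564) [heading=120, move]
  RT 240: heading 120 -> 240
  REPEAT 2 [
    -- iteration 1/2 --
    PU: pen up
    FD 3.1: (-5.95,21.564) -> (-7.5,18.879) [heading=240, move]
    FD 6.1: (-7.5,18.879) -> (-10.55,13.597) [heading=240, move]
    -- iteration 2/2 --
    PU: pen up
    FD 3.1: (-10.55,13.597) -> (-12.1,10.912) [heading=240, move]
    FD 6.1: (-12.1,10.912) -> (-15.15,5.629) [heading=240, move]
  ]
]
Final: pos=(-15.15,5.629), heading=240, 1 segment(s) drawn

Segment lengths:
  seg 1: (0,0) -> (6.5,0), length = 6.5
Total = 6.5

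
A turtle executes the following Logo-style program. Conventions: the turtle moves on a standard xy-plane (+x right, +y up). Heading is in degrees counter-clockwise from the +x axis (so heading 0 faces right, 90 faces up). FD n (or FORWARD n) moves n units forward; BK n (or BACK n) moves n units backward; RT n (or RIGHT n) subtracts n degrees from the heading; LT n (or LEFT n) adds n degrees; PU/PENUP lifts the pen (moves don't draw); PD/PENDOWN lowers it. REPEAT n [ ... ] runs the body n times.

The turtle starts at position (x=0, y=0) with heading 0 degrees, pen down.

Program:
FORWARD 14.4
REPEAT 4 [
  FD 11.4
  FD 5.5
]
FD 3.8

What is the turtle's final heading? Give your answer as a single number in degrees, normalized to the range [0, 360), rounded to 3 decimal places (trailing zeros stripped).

Executing turtle program step by step:
Start: pos=(0,0), heading=0, pen down
FD 14.4: (0,0) -> (14.4,0) [heading=0, draw]
REPEAT 4 [
  -- iteration 1/4 --
  FD 11.4: (14.4,0) -> (25.8,0) [heading=0, draw]
  FD 5.5: (25.8,0) -> (31.3,0) [heading=0, draw]
  -- iteration 2/4 --
  FD 11.4: (31.3,0) -> (42.7,0) [heading=0, draw]
  FD 5.5: (42.7,0) -> (48.2,0) [heading=0, draw]
  -- iteration 3/4 --
  FD 11.4: (48.2,0) -> (59.6,0) [heading=0, draw]
  FD 5.5: (59.6,0) -> (65.1,0) [heading=0, draw]
  -- iteration 4/4 --
  FD 11.4: (65.1,0) -> (76.5,0) [heading=0, draw]
  FD 5.5: (76.5,0) -> (82,0) [heading=0, draw]
]
FD 3.8: (82,0) -> (85.8,0) [heading=0, draw]
Final: pos=(85.8,0), heading=0, 10 segment(s) drawn

Answer: 0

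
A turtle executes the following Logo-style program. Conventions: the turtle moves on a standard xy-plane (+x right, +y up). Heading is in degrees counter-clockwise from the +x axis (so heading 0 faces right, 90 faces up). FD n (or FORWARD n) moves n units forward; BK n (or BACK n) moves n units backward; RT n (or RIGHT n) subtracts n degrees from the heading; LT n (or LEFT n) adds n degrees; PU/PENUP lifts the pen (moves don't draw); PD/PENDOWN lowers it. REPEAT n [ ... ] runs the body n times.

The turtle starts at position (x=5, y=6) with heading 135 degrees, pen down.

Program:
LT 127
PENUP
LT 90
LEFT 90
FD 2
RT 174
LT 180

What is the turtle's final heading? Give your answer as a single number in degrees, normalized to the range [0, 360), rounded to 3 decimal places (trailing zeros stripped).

Answer: 88

Derivation:
Executing turtle program step by step:
Start: pos=(5,6), heading=135, pen down
LT 127: heading 135 -> 262
PU: pen up
LT 90: heading 262 -> 352
LT 90: heading 352 -> 82
FD 2: (5,6) -> (5.278,7.981) [heading=82, move]
RT 174: heading 82 -> 268
LT 180: heading 268 -> 88
Final: pos=(5.278,7.981), heading=88, 0 segment(s) drawn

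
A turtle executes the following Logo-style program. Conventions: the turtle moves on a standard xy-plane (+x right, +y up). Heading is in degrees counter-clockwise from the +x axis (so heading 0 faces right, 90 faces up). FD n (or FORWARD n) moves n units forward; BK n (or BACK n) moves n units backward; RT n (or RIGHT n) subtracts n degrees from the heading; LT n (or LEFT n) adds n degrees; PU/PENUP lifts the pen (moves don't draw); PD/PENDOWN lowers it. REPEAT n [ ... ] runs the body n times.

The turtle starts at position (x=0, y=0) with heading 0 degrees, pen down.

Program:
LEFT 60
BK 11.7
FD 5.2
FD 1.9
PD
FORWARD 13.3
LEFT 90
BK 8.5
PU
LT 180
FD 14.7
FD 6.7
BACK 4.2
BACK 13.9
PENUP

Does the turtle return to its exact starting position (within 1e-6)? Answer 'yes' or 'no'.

Executing turtle program step by step:
Start: pos=(0,0), heading=0, pen down
LT 60: heading 0 -> 60
BK 11.7: (0,0) -> (-5.85,-10.132) [heading=60, draw]
FD 5.2: (-5.85,-10.132) -> (-3.25,-5.629) [heading=60, draw]
FD 1.9: (-3.25,-5.629) -> (-2.3,-3.984) [heading=60, draw]
PD: pen down
FD 13.3: (-2.3,-3.984) -> (4.35,7.534) [heading=60, draw]
LT 90: heading 60 -> 150
BK 8.5: (4.35,7.534) -> (11.711,3.284) [heading=150, draw]
PU: pen up
LT 180: heading 150 -> 330
FD 14.7: (11.711,3.284) -> (24.442,-4.066) [heading=330, move]
FD 6.7: (24.442,-4.066) -> (30.244,-7.416) [heading=330, move]
BK 4.2: (30.244,-7.416) -> (26.607,-5.316) [heading=330, move]
BK 13.9: (26.607,-5.316) -> (14.569,1.634) [heading=330, move]
PU: pen up
Final: pos=(14.569,1.634), heading=330, 5 segment(s) drawn

Start position: (0, 0)
Final position: (14.569, 1.634)
Distance = 14.66; >= 1e-6 -> NOT closed

Answer: no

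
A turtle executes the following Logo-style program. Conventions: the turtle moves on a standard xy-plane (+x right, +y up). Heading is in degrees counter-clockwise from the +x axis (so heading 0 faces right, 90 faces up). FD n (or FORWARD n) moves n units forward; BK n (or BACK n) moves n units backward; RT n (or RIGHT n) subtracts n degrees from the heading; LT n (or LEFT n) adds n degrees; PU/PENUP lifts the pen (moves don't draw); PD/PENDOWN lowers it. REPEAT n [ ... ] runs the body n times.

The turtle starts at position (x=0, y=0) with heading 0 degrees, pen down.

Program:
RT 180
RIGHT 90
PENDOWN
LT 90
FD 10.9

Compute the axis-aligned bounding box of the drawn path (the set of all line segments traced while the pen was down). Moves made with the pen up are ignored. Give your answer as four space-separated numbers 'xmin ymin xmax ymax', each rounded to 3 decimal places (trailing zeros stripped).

Answer: -10.9 0 0 0

Derivation:
Executing turtle program step by step:
Start: pos=(0,0), heading=0, pen down
RT 180: heading 0 -> 180
RT 90: heading 180 -> 90
PD: pen down
LT 90: heading 90 -> 180
FD 10.9: (0,0) -> (-10.9,0) [heading=180, draw]
Final: pos=(-10.9,0), heading=180, 1 segment(s) drawn

Segment endpoints: x in {-10.9, 0}, y in {0, 0}
xmin=-10.9, ymin=0, xmax=0, ymax=0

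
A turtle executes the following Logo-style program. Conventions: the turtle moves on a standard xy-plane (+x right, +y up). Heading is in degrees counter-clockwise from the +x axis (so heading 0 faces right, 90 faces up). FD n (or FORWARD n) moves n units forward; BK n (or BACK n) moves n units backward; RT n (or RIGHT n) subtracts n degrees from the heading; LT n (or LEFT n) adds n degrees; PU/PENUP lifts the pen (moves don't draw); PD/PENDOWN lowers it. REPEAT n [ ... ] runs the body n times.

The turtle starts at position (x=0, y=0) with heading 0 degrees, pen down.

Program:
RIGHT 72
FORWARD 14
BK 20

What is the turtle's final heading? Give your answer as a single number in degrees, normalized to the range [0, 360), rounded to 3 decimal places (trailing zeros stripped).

Executing turtle program step by step:
Start: pos=(0,0), heading=0, pen down
RT 72: heading 0 -> 288
FD 14: (0,0) -> (4.326,-13.315) [heading=288, draw]
BK 20: (4.326,-13.315) -> (-1.854,5.706) [heading=288, draw]
Final: pos=(-1.854,5.706), heading=288, 2 segment(s) drawn

Answer: 288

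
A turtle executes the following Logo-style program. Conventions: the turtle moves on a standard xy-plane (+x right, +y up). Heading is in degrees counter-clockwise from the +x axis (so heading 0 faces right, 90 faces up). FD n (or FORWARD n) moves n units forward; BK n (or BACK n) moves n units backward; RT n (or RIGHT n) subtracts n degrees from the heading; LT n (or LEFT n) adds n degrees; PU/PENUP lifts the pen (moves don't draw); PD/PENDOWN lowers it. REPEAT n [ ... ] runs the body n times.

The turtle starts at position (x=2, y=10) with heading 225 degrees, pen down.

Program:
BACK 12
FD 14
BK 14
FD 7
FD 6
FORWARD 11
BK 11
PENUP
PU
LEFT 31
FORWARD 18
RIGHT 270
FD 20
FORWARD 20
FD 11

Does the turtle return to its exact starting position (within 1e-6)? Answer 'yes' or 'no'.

Executing turtle program step by step:
Start: pos=(2,10), heading=225, pen down
BK 12: (2,10) -> (10.485,18.485) [heading=225, draw]
FD 14: (10.485,18.485) -> (0.586,8.586) [heading=225, draw]
BK 14: (0.586,8.586) -> (10.485,18.485) [heading=225, draw]
FD 7: (10.485,18.485) -> (5.536,13.536) [heading=225, draw]
FD 6: (5.536,13.536) -> (1.293,9.293) [heading=225, draw]
FD 11: (1.293,9.293) -> (-6.485,1.515) [heading=225, draw]
BK 11: (-6.485,1.515) -> (1.293,9.293) [heading=225, draw]
PU: pen up
PU: pen up
LT 31: heading 225 -> 256
FD 18: (1.293,9.293) -> (-3.062,-8.172) [heading=256, move]
RT 270: heading 256 -> 346
FD 20: (-3.062,-8.172) -> (16.344,-13.011) [heading=346, move]
FD 20: (16.344,-13.011) -> (35.75,-17.849) [heading=346, move]
FD 11: (35.75,-17.849) -> (46.423,-20.51) [heading=346, move]
Final: pos=(46.423,-20.51), heading=346, 7 segment(s) drawn

Start position: (2, 10)
Final position: (46.423, -20.51)
Distance = 53.892; >= 1e-6 -> NOT closed

Answer: no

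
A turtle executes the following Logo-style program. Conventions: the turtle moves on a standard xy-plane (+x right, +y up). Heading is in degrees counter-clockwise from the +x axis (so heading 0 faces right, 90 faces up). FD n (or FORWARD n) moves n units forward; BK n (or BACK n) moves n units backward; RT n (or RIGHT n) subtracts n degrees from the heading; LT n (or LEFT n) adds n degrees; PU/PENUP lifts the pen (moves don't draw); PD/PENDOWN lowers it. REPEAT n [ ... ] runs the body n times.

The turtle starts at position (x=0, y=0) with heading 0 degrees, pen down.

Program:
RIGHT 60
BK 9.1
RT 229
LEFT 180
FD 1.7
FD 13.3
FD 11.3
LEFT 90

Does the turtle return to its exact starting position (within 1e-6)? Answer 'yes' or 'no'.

Executing turtle program step by step:
Start: pos=(0,0), heading=0, pen down
RT 60: heading 0 -> 300
BK 9.1: (0,0) -> (-4.55,7.881) [heading=300, draw]
RT 229: heading 300 -> 71
LT 180: heading 71 -> 251
FD 1.7: (-4.55,7.881) -> (-5.103,6.273) [heading=251, draw]
FD 13.3: (-5.103,6.273) -> (-9.434,-6.302) [heading=251, draw]
FD 11.3: (-9.434,-6.302) -> (-13.112,-16.986) [heading=251, draw]
LT 90: heading 251 -> 341
Final: pos=(-13.112,-16.986), heading=341, 4 segment(s) drawn

Start position: (0, 0)
Final position: (-13.112, -16.986)
Distance = 21.459; >= 1e-6 -> NOT closed

Answer: no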